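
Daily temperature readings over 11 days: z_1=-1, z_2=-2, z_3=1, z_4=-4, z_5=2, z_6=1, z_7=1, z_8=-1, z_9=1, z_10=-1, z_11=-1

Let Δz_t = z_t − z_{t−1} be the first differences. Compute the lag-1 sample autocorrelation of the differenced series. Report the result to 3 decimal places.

-0.738

First differences Δz: -1, 3, -5, 6, -1, 0, -2, 2, -2, 0
Mean of differences = 0.0000
Numerator Σ(Δz_t−Δz̄)(Δz_{t+1}−Δz̄) = -62.0000
Denominator Σ(Δz_t−Δz̄)² = 84.0000
r_1(Δz) = -62.0000 / 84.0000 = -0.738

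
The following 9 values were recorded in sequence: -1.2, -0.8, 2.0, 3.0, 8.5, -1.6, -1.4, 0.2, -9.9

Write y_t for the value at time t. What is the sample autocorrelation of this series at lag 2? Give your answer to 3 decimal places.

0.055

Mean ȳ = (-1.2 − 0.8 + 2.0 + 3.0 + 8.5 − 1.6 − 1.4 + 0.2 − 9.9)/9 = -0.1333
Σ(y_t−ȳ)(y_{t+2}−ȳ) = (-2.2756) + (-2.0889) + (18.4178) + (-4.5956) + (-10.9356) + (-0.4889) + (12.3711) = 10.4044
Denominator Σ(y_t−ȳ)² = 189.7400
r_2 = 10.4044 / 189.7400 = 0.055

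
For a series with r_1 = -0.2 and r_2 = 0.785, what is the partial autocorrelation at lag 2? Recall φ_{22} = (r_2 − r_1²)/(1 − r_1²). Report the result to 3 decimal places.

φ_{22} = (r_2 − r_1²) / (1 − r_1²)
r_1² = (-0.2)² = 0.04
Numerator = 0.785 − 0.0400 = 0.7450; denominator = 1 − 0.0400 = 0.9600
φ_{22} = 0.7450 / 0.9600 = 0.776

0.776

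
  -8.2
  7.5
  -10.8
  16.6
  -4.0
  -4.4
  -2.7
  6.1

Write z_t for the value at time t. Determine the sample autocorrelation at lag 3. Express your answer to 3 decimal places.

Mean z̄ = (-8.2 + 7.5 − 10.8 + 16.6 − 4.0 − 4.4 − 2.7 + 6.1)/8 = 0.0125
Deviations from mean: -8.2125, 7.4875, -10.8125, 16.5875, -4.0125, -4.4125, -2.7125, 6.0875
Σ(z_t−z̄)(z_{t+3}−z̄) = (-136.2248) + (-30.0436) + (47.7102) + (-44.9936) + (-24.4261) = -187.9780
Denominator Σ(z_t−z̄)² = 595.5488
r_3 = -187.9780 / 595.5488 = -0.316

-0.316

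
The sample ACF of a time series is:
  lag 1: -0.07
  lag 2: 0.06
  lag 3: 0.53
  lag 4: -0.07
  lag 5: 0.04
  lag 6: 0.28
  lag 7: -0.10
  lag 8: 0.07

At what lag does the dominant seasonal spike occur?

The largest autocorrelation is r_3 = 0.53, with a weaker echo at lag 6 (0.28); the remaining lags stay at or below 0.07.
The dominant spike at lag 3 indicates a seasonal period of 3.

3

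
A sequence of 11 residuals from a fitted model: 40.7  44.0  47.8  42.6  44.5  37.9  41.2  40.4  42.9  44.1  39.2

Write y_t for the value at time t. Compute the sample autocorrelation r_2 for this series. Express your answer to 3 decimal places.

0.032

Mean ȳ = (40.7 + 44.0 + 47.8 + 42.6 + 44.5 + 37.9 + 41.2 + 40.4 + 42.9 + 44.1 + 39.2)/11 = 42.3000
Numerator Σ_{t=1}^{9}(y_t−ȳ)(y_{t+2}−ȳ) = 2.4900
Denominator Σ(y_t−ȳ)² = 78.0200
r_2 = 2.4900 / 78.0200 = 0.032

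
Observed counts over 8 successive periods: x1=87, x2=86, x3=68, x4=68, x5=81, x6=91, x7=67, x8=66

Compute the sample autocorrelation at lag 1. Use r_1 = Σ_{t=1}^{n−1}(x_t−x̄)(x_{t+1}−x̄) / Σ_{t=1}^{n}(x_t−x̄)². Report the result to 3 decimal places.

Mean x̄ = (87 + 86 + 68 + 68 + 81 + 91 + 67 + 66)/8 = 76.7500
Deviations from mean: 10.2500, 9.2500, -8.7500, -8.7500, 4.2500, 14.2500, -9.7500, -10.7500
Σ(x_t−x̄)(x_{t+1}−x̄) = (94.8125) + (-80.9375) + (76.5625) + (-37.1875) + (60.5625) + (-138.9375) + (104.8125) = 79.6875
Denominator Σ(x_t−x̄)² = 775.5000
r_1 = 79.6875 / 775.5000 = 0.103

0.103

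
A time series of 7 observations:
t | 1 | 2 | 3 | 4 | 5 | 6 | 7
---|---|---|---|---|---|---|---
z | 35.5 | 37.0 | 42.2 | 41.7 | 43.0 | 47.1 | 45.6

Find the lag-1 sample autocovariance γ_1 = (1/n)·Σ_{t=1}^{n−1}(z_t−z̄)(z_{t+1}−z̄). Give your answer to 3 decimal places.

Mean z̄ = (35.5 + 37.0 + 42.2 + 41.7 + 43.0 + 47.1 + 45.6)/7 = 41.7286
Σ_{t=1}^{6}(z_t−z̄)(z_{t+1}−z̄) = 54.7978
γ_1 = 54.7978 / 7 = 7.828

7.828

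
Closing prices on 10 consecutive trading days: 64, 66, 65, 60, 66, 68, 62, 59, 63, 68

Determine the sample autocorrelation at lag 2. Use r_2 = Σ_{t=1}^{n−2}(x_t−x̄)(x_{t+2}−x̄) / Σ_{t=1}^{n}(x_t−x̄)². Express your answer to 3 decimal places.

Mean x̄ = (64 + 66 + 65 + 60 + 66 + 68 + 62 + 59 + 63 + 68)/10 = 64.1000
Numerator Σ_{t=1}^{8}(x_t−x̄)(x_{t+2}−x̄) = -63.6200
Denominator Σ(x_t−x̄)² = 86.9000
r_2 = -63.6200 / 86.9000 = -0.732

-0.732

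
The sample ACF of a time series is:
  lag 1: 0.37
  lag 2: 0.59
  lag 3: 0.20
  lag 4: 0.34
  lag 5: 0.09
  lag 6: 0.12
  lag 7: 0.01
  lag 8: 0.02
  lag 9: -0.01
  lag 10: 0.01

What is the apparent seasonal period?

The largest autocorrelation is r_2 = 0.59; the remaining lags stay at or below 0.37.
The dominant spike at lag 2 indicates a seasonal period of 2.

2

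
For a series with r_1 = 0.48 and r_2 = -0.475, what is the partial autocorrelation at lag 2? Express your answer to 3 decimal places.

φ_{22} = (r_2 − r_1²) / (1 − r_1²)
r_1² = (0.48)² = 0.2304
Numerator = -0.475 − 0.2304 = -0.7054; denominator = 1 − 0.2304 = 0.7696
φ_{22} = -0.7054 / 0.7696 = -0.917

-0.917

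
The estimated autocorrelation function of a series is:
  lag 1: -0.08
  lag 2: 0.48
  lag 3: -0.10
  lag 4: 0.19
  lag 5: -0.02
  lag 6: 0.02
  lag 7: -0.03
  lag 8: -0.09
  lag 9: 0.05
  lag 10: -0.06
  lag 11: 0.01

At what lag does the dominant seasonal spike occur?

2

The largest autocorrelation is r_2 = 0.48, with a weaker echo at lag 4 (0.19); the remaining lags stay at or below 0.05.
The dominant spike at lag 2 indicates a seasonal period of 2.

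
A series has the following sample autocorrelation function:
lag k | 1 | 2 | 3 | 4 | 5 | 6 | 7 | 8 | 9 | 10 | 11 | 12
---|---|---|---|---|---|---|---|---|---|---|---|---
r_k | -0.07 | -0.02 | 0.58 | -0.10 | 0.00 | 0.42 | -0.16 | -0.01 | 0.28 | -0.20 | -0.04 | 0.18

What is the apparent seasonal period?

The largest autocorrelation is r_3 = 0.58, with weaker echoes at lags 6 (0.42), 9 (0.28) and 12 (0.18); the remaining lags stay at or below 0.00.
The dominant spike at lag 3 indicates a seasonal period of 3.

3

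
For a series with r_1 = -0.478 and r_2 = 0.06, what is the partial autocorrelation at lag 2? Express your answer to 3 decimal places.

-0.218

φ_{22} = (r_2 − r_1²) / (1 − r_1²)
r_1² = (-0.478)² = 0.228484
Numerator = 0.06 − 0.2285 = -0.1685; denominator = 1 − 0.2285 = 0.7715
φ_{22} = -0.1685 / 0.7715 = -0.218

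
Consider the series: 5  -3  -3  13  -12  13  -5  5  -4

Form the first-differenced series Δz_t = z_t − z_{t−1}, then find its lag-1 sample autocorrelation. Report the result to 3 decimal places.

First differences Δz: -8, 0, 16, -25, 25, -18, 10, -9
Mean of differences = -1.1250
Numerator Σ(Δz_t−Δz̄)(Δz_{t+1}−Δz̄) = -1737.2656
Denominator Σ(Δz_t−Δz̄)² = 2064.8750
r_1(Δz) = -1737.2656 / 2064.8750 = -0.841

-0.841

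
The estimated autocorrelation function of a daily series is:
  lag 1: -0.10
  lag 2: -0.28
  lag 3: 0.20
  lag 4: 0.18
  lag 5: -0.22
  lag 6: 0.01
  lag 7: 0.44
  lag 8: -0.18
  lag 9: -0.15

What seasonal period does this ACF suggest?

The largest autocorrelation is r_7 = 0.44; the remaining lags stay at or below 0.20.
The dominant spike at lag 7 indicates a seasonal period of 7.

7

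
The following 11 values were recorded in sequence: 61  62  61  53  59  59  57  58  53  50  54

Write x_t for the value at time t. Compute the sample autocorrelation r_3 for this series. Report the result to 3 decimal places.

-0.045

Mean x̄ = (61 + 62 + 61 + 53 + 59 + 59 + 57 + 58 + 53 + 50 + 54)/11 = 57.0000
Numerator Σ_{t=1}^{8}(x_t−x̄)(x_{t+3}−x̄) = -7.0000
Denominator Σ(x_t−x̄)² = 156.0000
r_3 = -7.0000 / 156.0000 = -0.045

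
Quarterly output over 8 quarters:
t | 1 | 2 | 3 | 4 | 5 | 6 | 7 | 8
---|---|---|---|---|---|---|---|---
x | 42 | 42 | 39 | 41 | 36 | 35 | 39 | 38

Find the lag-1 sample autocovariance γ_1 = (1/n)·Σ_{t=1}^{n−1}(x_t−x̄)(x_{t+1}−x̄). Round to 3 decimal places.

1.875

Mean x̄ = (42 + 42 + 39 + 41 + 36 + 35 + 39 + 38)/8 = 39.0000
Σ_{t=1}^{7}(x_t−x̄)(x_{t+1}−x̄) = 15.0000
γ_1 = 15.0000 / 8 = 1.875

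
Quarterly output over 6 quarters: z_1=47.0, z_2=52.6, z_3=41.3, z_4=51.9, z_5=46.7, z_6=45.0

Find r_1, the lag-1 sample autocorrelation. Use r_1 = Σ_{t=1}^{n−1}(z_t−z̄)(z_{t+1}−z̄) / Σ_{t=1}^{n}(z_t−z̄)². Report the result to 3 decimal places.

Mean z̄ = (47.0 + 52.6 + 41.3 + 51.9 + 46.7 + 45.0)/6 = 47.4167
Deviations from mean: -0.4167, 5.1833, -6.1167, 4.4833, -0.7167, -2.4167
Σ(z_t−z̄)(z_{t+1}−z̄) = (-2.1597) + (-31.7047) + (-27.4231) + (-3.2131) + (1.7319) = -62.7686
Denominator Σ(z_t−z̄)² = 90.9083
r_1 = -62.7686 / 90.9083 = -0.690

-0.690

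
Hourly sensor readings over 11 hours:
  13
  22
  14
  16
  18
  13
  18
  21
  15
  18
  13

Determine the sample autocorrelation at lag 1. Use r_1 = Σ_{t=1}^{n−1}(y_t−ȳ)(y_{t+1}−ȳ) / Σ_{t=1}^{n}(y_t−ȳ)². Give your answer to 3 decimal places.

Mean ȳ = (13 + 22 + 14 + 16 + 18 + 13 + 18 + 21 + 15 + 18 + 13)/11 = 16.4545
Numerator Σ_{t=1}^{10}(y_t−ȳ)(y_{t+1}−ȳ) = -50.2066
Denominator Σ(y_t−ȳ)² = 102.7273
r_1 = -50.2066 / 102.7273 = -0.489

-0.489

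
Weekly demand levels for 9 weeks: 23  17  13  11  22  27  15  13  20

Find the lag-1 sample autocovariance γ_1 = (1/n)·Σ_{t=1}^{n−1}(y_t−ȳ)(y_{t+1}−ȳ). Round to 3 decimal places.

2.233

Mean ȳ = (23 + 17 + 13 + 11 + 22 + 27 + 15 + 13 + 20)/9 = 17.8889
Σ_{t=1}^{8}(y_t−ȳ)(y_{t+1}−ȳ) = 20.0988
γ_1 = 20.0988 / 9 = 2.233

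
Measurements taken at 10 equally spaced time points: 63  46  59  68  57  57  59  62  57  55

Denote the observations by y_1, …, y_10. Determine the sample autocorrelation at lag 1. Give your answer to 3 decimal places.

-0.233

Mean ȳ = (63 + 46 + 59 + 68 + 57 + 57 + 59 + 62 + 57 + 55)/10 = 58.3000
Numerator Σ_{t=1}^{9}(y_t−ȳ)(y_{t+1}−ȳ) = -69.3900
Denominator Σ(y_t−ȳ)² = 298.1000
r_1 = -69.3900 / 298.1000 = -0.233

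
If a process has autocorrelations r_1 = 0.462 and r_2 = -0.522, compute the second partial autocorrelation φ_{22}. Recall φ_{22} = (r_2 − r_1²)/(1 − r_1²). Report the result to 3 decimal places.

-0.935

φ_{22} = (r_2 − r_1²) / (1 − r_1²)
r_1² = (0.462)² = 0.213444
Numerator = -0.522 − 0.2134 = -0.7354; denominator = 1 − 0.2134 = 0.7866
φ_{22} = -0.7354 / 0.7866 = -0.935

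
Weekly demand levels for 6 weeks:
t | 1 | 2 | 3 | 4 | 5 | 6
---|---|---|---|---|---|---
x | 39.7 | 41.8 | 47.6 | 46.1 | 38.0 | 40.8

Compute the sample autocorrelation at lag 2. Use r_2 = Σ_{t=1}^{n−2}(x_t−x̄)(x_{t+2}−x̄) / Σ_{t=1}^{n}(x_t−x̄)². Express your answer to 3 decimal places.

-0.633

Mean x̄ = (39.7 + 41.8 + 47.6 + 46.1 + 38.0 + 40.8)/6 = 42.3333
Deviations from mean: -2.6333, -0.5333, 5.2667, 3.7667, -4.3333, -1.5333
Numerator Σ_{t=1}^{4}(x_t−x̄)(x_{t+2}−x̄) = -44.4756
Denominator Σ(x_t−x̄)² = 70.2733
r_2 = -44.4756 / 70.2733 = -0.633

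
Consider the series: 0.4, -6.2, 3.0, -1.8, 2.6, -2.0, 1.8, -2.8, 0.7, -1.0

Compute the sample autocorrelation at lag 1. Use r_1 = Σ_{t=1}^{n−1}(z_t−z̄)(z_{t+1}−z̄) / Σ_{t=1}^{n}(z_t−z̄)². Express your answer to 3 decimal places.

Mean z̄ = (0.4 − 6.2 + 3.0 − 1.8 + 2.6 − 2.0 + 1.8 − 2.8 + 0.7 − 1.0)/10 = -0.5300
Numerator Σ_{t=1}^{9}(z_t−z̄)(z_{t+1}−z̄) = -50.4319
Denominator Σ(z_t−z̄)² = 71.3610
r_1 = -50.4319 / 71.3610 = -0.707

-0.707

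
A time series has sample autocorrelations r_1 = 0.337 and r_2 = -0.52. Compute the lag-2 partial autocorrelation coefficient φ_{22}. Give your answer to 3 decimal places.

φ_{22} = (r_2 − r_1²) / (1 − r_1²)
r_1² = (0.337)² = 0.113569
Numerator = -0.52 − 0.1136 = -0.6336; denominator = 1 − 0.1136 = 0.8864
φ_{22} = -0.6336 / 0.8864 = -0.715

-0.715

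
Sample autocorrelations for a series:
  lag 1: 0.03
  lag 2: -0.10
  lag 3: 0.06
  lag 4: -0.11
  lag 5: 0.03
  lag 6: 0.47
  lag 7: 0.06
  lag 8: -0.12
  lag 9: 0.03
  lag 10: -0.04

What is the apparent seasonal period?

6

The largest autocorrelation is r_6 = 0.47; the remaining lags stay at or below 0.06.
The dominant spike at lag 6 indicates a seasonal period of 6.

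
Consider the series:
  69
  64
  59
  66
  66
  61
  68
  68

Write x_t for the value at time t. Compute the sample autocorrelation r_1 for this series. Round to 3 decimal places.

-0.104

Mean x̄ = (69 + 64 + 59 + 66 + 66 + 61 + 68 + 68)/8 = 65.1250
Deviations from mean: 3.8750, -1.1250, -6.1250, 0.8750, 0.8750, -4.1250, 2.8750, 2.8750
Numerator Σ_{t=1}^{7}(x_t−x̄)(x_{t+1}−x̄) = -9.2656
Denominator Σ(x_t−x̄)² = 88.8750
r_1 = -9.2656 / 88.8750 = -0.104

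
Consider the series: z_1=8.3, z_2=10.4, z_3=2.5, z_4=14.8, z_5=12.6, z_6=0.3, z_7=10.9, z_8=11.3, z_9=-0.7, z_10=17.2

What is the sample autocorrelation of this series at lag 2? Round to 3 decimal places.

Mean z̄ = (8.3 + 10.4 + 2.5 + 14.8 + 12.6 + 0.3 + 10.9 + 11.3 − 0.7 + 17.2)/10 = 8.7600
Numerator Σ_{t=1}^{8}(z_t−z̄)(z_{t+2}−z̄) = -74.4292
Denominator Σ(z_t−z̄)² = 336.6440
r_2 = -74.4292 / 336.6440 = -0.221

-0.221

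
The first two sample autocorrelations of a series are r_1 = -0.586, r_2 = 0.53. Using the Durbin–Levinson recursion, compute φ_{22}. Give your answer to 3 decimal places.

0.284

φ_{22} = (r_2 − r_1²) / (1 − r_1²)
r_1² = (-0.586)² = 0.343396
Numerator = 0.53 − 0.3434 = 0.1866; denominator = 1 − 0.3434 = 0.6566
φ_{22} = 0.1866 / 0.6566 = 0.284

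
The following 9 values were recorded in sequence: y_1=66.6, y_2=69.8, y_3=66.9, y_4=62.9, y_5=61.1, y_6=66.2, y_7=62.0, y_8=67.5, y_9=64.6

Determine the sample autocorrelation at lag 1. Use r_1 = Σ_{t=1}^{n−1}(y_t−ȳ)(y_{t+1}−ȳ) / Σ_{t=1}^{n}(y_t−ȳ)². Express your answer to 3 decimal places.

Mean ȳ = (66.6 + 69.8 + 66.9 + 62.9 + 61.1 + 66.2 + 62.0 + 67.5 + 64.6)/9 = 65.2889
Numerator Σ_{t=1}^{8}(y_t−ȳ)(y_{t+1}−ȳ) = 3.7321
Denominator Σ(y_t−ȳ)² = 64.9289
r_1 = 3.7321 / 64.9289 = 0.057

0.057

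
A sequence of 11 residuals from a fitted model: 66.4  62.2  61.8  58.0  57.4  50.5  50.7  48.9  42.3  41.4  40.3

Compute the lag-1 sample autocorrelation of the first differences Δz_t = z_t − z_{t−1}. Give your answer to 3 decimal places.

-0.565

First differences Δz: -4.2, -0.4, -3.8, -0.6, -6.9, 0.2, -1.8, -6.6, -0.9, -1.1
Mean of differences = -2.6100
Numerator Σ(Δz_t−Δz̄)(Δz_{t+1}−Δz̄) = -34.4101
Denominator Σ(Δz_t−Δz̄)² = 60.9490
r_1(Δz) = -34.4101 / 60.9490 = -0.565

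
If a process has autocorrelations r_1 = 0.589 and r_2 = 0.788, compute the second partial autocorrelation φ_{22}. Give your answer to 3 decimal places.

φ_{22} = (r_2 − r_1²) / (1 − r_1²)
r_1² = (0.589)² = 0.346921
Numerator = 0.788 − 0.3469 = 0.4411; denominator = 1 − 0.3469 = 0.6531
φ_{22} = 0.4411 / 0.6531 = 0.675

0.675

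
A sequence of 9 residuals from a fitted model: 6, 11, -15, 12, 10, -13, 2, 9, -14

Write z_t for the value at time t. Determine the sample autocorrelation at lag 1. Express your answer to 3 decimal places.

Mean z̄ = (6 + 11 − 15 + 12 + 10 − 13 + 2 + 9 − 14)/9 = 0.8889
Numerator Σ_{t=1}^{8}(z_t−z̄)(z_{t+1}−z̄) = -438.0123
Denominator Σ(z_t−z̄)² = 1068.8889
r_1 = -438.0123 / 1068.8889 = -0.410

-0.410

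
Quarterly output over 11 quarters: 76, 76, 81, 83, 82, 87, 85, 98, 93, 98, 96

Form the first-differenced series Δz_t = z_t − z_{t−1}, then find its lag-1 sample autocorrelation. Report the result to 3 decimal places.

First differences Δz: 0, 5, 2, -1, 5, -2, 13, -5, 5, -2
Mean of differences = 2.0000
Numerator Σ(Δz_t−Δz̄)(Δz_{t+1}−Δz̄) = -181.0000
Denominator Σ(Δz_t−Δz̄)² = 242.0000
r_1(Δz) = -181.0000 / 242.0000 = -0.748

-0.748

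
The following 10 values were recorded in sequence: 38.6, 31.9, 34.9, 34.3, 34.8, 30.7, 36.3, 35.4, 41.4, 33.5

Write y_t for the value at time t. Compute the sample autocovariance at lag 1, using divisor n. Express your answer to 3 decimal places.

Mean ȳ = (38.6 + 31.9 + 34.9 + 34.3 + 34.8 + 30.7 + 36.3 + 35.4 + 41.4 + 33.5)/10 = 35.1800
Σ_{t=1}^{9}(y_t−ȳ)(y_{t+1}−ȳ) = -21.8684
γ_1 = -21.8684 / 10 = -2.187

-2.187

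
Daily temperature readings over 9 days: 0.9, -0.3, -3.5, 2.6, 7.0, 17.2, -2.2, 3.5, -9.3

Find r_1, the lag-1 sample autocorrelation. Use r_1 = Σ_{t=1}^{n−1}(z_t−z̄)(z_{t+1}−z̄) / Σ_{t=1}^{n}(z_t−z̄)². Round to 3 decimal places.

0.014

Mean z̄ = (0.9 − 0.3 − 3.5 + 2.6 + 7.0 + 17.2 − 2.2 + 3.5 − 9.3)/9 = 1.7667
Numerator Σ_{t=1}^{8}(z_t−z̄)(z_{t+1}−z̄) = 6.1389
Denominator Σ(z_t−z̄)² = 440.2400
r_1 = 6.1389 / 440.2400 = 0.014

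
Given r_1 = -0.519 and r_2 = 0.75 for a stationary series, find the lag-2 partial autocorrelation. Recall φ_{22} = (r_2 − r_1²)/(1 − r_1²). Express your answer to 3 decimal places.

φ_{22} = (r_2 − r_1²) / (1 − r_1²)
r_1² = (-0.519)² = 0.269361
Numerator = 0.75 − 0.2694 = 0.4806; denominator = 1 − 0.2694 = 0.7306
φ_{22} = 0.4806 / 0.7306 = 0.658

0.658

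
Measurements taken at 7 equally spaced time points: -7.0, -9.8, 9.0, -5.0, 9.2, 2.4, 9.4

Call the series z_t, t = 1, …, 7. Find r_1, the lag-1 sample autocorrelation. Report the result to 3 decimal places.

-0.176

Mean z̄ = (-7.0 − 9.8 + 9.0 − 5.0 + 9.2 + 2.4 + 9.4)/7 = 1.1714
Deviations from mean: -8.1714, -10.9714, 7.8286, -6.1714, 8.0286, 1.2286, 8.2286
Numerator Σ_{t=1}^{6}(z_t−z̄)(z_{t+1}−z̄) = -74.1265
Denominator Σ(z_t−z̄)² = 420.1943
r_1 = -74.1265 / 420.1943 = -0.176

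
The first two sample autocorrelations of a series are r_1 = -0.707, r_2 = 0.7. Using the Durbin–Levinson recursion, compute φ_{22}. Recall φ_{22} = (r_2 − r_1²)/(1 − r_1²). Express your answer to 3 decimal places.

0.400

φ_{22} = (r_2 − r_1²) / (1 − r_1²)
r_1² = (-0.707)² = 0.499849
Numerator = 0.7 − 0.4998 = 0.2002; denominator = 1 − 0.4998 = 0.5002
φ_{22} = 0.2002 / 0.5002 = 0.400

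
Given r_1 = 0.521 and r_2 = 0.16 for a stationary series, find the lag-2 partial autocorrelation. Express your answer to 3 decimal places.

φ_{22} = (r_2 − r_1²) / (1 − r_1²)
r_1² = (0.521)² = 0.271441
Numerator = 0.16 − 0.2714 = -0.1114; denominator = 1 − 0.2714 = 0.7286
φ_{22} = -0.1114 / 0.7286 = -0.153

-0.153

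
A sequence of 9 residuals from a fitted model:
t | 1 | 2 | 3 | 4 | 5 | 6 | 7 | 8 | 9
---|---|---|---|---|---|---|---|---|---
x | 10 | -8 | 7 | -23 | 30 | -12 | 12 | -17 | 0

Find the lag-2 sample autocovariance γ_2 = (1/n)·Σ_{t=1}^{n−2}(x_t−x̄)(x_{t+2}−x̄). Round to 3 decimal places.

Mean x̄ = (10 − 8 + 7 − 23 + 30 − 12 + 12 − 17 + 0)/9 = -0.1111
Σ_{t=1}^{7}(x_t−x̄)(x_{t+2}−x̄) = 1305.5309
γ_2 = 1305.5309 / 9 = 145.059

145.059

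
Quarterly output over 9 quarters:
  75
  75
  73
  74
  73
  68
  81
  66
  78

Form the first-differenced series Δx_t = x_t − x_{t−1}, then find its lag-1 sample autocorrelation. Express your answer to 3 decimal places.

-0.766

First differences Δx: 0, -2, 1, -1, -5, 13, -15, 12
Mean of differences = 0.3750
Numerator Σ(Δx_t−Δx̄)(Δx_{t+1}−Δx̄) = -434.7656
Denominator Σ(Δx_t−Δx̄)² = 567.8750
r_1(Δx) = -434.7656 / 567.8750 = -0.766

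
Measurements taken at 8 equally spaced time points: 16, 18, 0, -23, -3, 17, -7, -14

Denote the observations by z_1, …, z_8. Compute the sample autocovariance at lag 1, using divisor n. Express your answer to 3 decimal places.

35.469

Mean z̄ = (16 + 18 + 0 − 23 − 3 + 17 − 7 − 14)/8 = 0.5000
Deviations: 15.5000, 17.5000, -0.5000, -23.5000, -3.5000, 16.5000, -7.5000, -14.5000
Σ_{t=1}^{7}(z_t−z̄)(z_{t+1}−z̄) = 283.7500
γ_1 = 283.7500 / 8 = 35.469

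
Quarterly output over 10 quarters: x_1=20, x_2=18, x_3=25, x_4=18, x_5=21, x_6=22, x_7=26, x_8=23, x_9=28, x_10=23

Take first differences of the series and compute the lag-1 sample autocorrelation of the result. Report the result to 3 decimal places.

-0.712

First differences Δx: -2, 7, -7, 3, 1, 4, -3, 5, -5
Mean of differences = 0.3333
Numerator Σ(Δx_t−Δx̄)(Δx_{t+1}−Δx̄) = -132.4444
Denominator Σ(Δx_t−Δx̄)² = 186.0000
r_1(Δx) = -132.4444 / 186.0000 = -0.712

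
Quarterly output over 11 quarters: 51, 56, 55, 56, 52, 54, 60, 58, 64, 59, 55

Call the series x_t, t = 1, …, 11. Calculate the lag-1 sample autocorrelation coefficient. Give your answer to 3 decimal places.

0.298

Mean x̄ = (51 + 56 + 55 + 56 + 52 + 54 + 60 + 58 + 64 + 59 + 55)/11 = 56.3636
Numerator Σ_{t=1}^{10}(x_t−x̄)(x_{t+1}−x̄) = 41.2314
Denominator Σ(x_t−x̄)² = 138.5455
r_1 = 41.2314 / 138.5455 = 0.298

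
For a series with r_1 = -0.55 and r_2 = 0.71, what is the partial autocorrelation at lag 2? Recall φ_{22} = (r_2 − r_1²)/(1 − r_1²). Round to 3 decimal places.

0.584

φ_{22} = (r_2 − r_1²) / (1 − r_1²)
r_1² = (-0.55)² = 0.3025
Numerator = 0.71 − 0.3025 = 0.4075; denominator = 1 − 0.3025 = 0.6975
φ_{22} = 0.4075 / 0.6975 = 0.584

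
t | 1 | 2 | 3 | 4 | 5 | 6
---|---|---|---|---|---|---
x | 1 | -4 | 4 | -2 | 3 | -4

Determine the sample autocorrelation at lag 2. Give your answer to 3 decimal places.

0.529

Mean x̄ = (1 − 4 + 4 − 2 + 3 − 4)/6 = -0.3333
Numerator Σ_{t=1}^{4}(x_t−x̄)(x_{t+2}−x̄) = 32.4444
Denominator Σ(x_t−x̄)² = 61.3333
r_2 = 32.4444 / 61.3333 = 0.529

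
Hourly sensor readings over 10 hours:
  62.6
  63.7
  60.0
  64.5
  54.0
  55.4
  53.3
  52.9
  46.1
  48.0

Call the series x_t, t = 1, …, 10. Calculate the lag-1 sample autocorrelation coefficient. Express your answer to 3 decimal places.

0.587

Mean x̄ = (62.6 + 63.7 + 60.0 + 64.5 + 54.0 + 55.4 + 53.3 + 52.9 + 46.1 + 48.0)/10 = 56.0500
Numerator Σ_{t=1}^{9}(x_t−x̄)(x_{t+1}−x̄) = 219.6025
Denominator Σ(x_t−x̄)² = 374.3450
r_1 = 219.6025 / 374.3450 = 0.587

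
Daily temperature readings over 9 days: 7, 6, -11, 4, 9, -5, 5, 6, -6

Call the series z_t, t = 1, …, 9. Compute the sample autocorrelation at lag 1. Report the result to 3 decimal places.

Mean z̄ = (7 + 6 − 11 + 4 + 9 − 5 + 5 + 6 − 6)/9 = 1.6667
Numerator Σ_{t=1}^{8}(z_t−z̄)(z_{t+1}−z̄) = -134.1111
Denominator Σ(z_t−z̄)² = 400.0000
r_1 = -134.1111 / 400.0000 = -0.335

-0.335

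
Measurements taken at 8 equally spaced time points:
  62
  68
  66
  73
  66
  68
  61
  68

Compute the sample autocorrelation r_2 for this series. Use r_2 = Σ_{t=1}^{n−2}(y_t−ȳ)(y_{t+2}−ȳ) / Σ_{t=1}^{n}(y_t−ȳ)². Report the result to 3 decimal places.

0.270

Mean ȳ = (62 + 68 + 66 + 73 + 66 + 68 + 61 + 68)/8 = 66.5000
Σ(y_t−ȳ)(y_{t+2}−ȳ) = (2.2500) + (9.7500) + (0.2500) + (9.7500) + (2.7500) + (2.2500) = 27.0000
Denominator Σ(y_t−ȳ)² = 100.0000
r_2 = 27.0000 / 100.0000 = 0.270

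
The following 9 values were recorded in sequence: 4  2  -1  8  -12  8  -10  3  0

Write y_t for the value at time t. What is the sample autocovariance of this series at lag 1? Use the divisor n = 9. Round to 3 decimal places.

Mean ȳ = (4 + 2 − 1 + 8 − 12 + 8 − 10 + 3 + 0)/9 = 0.2222
Σ_{t=1}^{8}(y_t−ȳ)(y_{t+1}−ȳ) = -303.6049
γ_1 = -303.6049 / 9 = -33.734

-33.734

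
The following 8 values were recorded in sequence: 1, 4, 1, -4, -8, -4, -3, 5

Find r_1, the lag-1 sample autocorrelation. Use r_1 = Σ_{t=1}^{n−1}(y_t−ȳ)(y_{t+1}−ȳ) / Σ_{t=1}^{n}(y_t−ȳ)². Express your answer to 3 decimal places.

0.357

Mean ȳ = (1 + 4 + 1 − 4 − 8 − 4 − 3 + 5)/8 = -1.0000
Deviations from mean: 2.0000, 5.0000, 2.0000, -3.0000, -7.0000, -3.0000, -2.0000, 6.0000
Numerator Σ_{t=1}^{7}(y_t−ȳ)(y_{t+1}−ȳ) = 50.0000
Denominator Σ(y_t−ȳ)² = 140.0000
r_1 = 50.0000 / 140.0000 = 0.357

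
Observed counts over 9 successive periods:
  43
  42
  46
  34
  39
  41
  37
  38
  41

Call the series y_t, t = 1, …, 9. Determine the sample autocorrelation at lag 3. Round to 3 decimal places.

Mean ȳ = (43 + 42 + 46 + 34 + 39 + 41 + 37 + 38 + 41)/9 = 40.1111
Numerator Σ_{t=1}^{6}(y_t−ȳ)(y_{t+3}−ȳ) = 7.6296
Denominator Σ(y_t−ȳ)² = 100.8889
r_3 = 7.6296 / 100.8889 = 0.076

0.076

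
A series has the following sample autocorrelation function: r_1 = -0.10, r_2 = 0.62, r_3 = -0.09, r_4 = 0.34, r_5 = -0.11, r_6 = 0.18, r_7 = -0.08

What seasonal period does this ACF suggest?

2

The largest autocorrelation is r_2 = 0.62, with weaker echoes at lags 4 (0.34) and 6 (0.18); the remaining lags stay at or below -0.08.
The dominant spike at lag 2 indicates a seasonal period of 2.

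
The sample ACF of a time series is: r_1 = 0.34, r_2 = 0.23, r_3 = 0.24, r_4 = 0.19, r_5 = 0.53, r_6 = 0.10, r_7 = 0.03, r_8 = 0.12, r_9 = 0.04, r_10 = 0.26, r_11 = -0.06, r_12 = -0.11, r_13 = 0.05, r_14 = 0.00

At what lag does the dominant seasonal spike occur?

5

The largest autocorrelation is r_5 = 0.53; the remaining lags stay at or below 0.34. The elevated value at lag 1 (0.34), dropping to 0.23 at lag 2, reflects decaying short-term dependence rather than seasonality.
The dominant spike at lag 5 indicates a seasonal period of 5.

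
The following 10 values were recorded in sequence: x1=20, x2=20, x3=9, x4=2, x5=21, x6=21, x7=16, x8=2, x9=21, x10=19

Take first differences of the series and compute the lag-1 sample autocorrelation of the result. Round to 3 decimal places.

-0.260

First differences Δx: 0, -11, -7, 19, 0, -5, -14, 19, -2
Mean of differences = -0.1111
Numerator Σ(Δx_t−Δx̄)(Δx_{t+1}−Δx̄) = -289.9012
Denominator Σ(Δx_t−Δx̄)² = 1116.8889
r_1(Δx) = -289.9012 / 1116.8889 = -0.260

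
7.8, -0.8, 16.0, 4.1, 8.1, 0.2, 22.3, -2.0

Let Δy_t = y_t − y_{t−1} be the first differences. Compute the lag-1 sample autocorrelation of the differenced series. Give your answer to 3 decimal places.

First differences Δy: -8.6, 16.8, -11.9, 4.0, -7.9, 22.1, -24.3
Mean of differences = -1.4000
Numerator Σ(Δy_t−Δȳ)(Δy_{t+1}−Δȳ) = -1104.8400
Denominator Σ(Δy_t−Δȳ)² = 1641.4000
r_1(Δy) = -1104.8400 / 1641.4000 = -0.673

-0.673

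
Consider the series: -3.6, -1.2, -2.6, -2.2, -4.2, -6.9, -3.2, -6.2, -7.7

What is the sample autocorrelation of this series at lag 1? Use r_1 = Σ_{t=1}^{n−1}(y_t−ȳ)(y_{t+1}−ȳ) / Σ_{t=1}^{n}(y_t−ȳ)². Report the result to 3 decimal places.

Mean ȳ = (-3.6 − 1.2 − 2.6 − 2.2 − 4.2 − 6.9 − 3.2 − 6.2 − 7.7)/9 = -4.2000
Numerator Σ_{t=1}^{8}(y_t−ȳ)(y_{t+1}−ȳ) = 12.1000
Denominator Σ(y_t−ȳ)² = 40.4600
r_1 = 12.1000 / 40.4600 = 0.299

0.299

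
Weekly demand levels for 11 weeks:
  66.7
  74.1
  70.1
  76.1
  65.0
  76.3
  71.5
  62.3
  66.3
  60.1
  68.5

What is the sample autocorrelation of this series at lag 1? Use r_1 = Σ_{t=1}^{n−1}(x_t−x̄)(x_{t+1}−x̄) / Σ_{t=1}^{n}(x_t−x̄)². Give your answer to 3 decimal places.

Mean x̄ = (66.7 + 74.1 + 70.1 + 76.1 + 65.0 + 76.3 + 71.5 + 62.3 + 66.3 + 60.1 + 68.5)/11 = 68.8182
Numerator Σ_{t=1}^{10}(x_t−x̄)(x_{t+1}−x̄) = -7.7276
Denominator Σ(x_t−x̄)² = 289.7364
r_1 = -7.7276 / 289.7364 = -0.027

-0.027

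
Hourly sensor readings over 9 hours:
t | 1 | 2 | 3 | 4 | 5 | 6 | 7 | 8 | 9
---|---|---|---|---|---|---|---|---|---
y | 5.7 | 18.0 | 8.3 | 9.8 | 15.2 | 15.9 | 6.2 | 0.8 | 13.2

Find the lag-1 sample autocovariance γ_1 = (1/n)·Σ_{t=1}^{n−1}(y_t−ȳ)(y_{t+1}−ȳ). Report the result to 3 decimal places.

-4.054

Mean ȳ = (5.7 + 18.0 + 8.3 + 9.8 + 15.2 + 15.9 + 6.2 + 0.8 + 13.2)/9 = 10.3444
Σ_{t=1}^{8}(y_t−ȳ)(y_{t+1}−ȳ) = -36.4853
γ_1 = -36.4853 / 9 = -4.054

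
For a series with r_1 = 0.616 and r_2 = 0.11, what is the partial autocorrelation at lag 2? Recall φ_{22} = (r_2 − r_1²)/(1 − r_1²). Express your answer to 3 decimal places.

-0.434

φ_{22} = (r_2 − r_1²) / (1 − r_1²)
r_1² = (0.616)² = 0.379456
Numerator = 0.11 − 0.3795 = -0.2695; denominator = 1 − 0.3795 = 0.6205
φ_{22} = -0.2695 / 0.6205 = -0.434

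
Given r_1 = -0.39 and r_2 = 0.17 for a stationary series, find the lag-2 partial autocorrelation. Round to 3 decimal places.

φ_{22} = (r_2 − r_1²) / (1 − r_1²)
r_1² = (-0.39)² = 0.1521
Numerator = 0.17 − 0.1521 = 0.0179; denominator = 1 − 0.1521 = 0.8479
φ_{22} = 0.0179 / 0.8479 = 0.021

0.021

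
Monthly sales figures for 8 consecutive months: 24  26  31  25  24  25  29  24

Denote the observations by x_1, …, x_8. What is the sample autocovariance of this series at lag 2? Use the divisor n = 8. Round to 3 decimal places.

Mean x̄ = (24 + 26 + 31 + 25 + 24 + 25 + 29 + 24)/8 = 26.0000
Deviations: -2.0000, 0.0000, 5.0000, -1.0000, -2.0000, -1.0000, 3.0000, -2.0000
Σ_{t=1}^{6}(x_t−x̄)(x_{t+2}−x̄) = -23.0000
γ_2 = -23.0000 / 8 = -2.875

-2.875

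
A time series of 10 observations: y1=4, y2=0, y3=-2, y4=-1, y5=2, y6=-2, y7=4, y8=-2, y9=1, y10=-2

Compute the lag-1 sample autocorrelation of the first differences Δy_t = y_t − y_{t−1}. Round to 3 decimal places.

First differences Δy: -4, -2, 1, 3, -4, 6, -6, 3, -3
Mean of differences = -0.6667
Numerator Σ(Δy_t−Δȳ)(Δy_{t+1}−Δȳ) = -89.7778
Denominator Σ(Δy_t−Δȳ)² = 132.0000
r_1(Δy) = -89.7778 / 132.0000 = -0.680

-0.680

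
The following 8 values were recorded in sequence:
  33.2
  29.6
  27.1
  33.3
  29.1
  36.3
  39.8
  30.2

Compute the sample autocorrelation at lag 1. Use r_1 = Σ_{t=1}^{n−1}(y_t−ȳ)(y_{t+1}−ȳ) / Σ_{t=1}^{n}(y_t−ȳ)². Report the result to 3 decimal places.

Mean ȳ = (33.2 + 29.6 + 27.1 + 33.3 + 29.1 + 36.3 + 39.8 + 30.2)/8 = 32.3250
Deviations from mean: 0.8750, -2.7250, -5.2250, 0.9750, -3.2250, 3.9750, 7.4750, -2.1250
Σ(y_t−ȳ)(y_{t+1}−ȳ) = (-2.3844) + (14.2381) + (-5.0944) + (-3.1444) + (-12.8194) + (29.7131) + (-15.8844) = 4.6244
Denominator Σ(y_t−ȳ)² = 123.0350
r_1 = 4.6244 / 123.0350 = 0.038

0.038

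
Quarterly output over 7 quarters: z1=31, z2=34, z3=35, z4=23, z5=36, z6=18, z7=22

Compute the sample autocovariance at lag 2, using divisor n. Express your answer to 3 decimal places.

6.335

Mean z̄ = (31 + 34 + 35 + 23 + 36 + 18 + 22)/7 = 28.4286
Σ_{t=1}^{5}(z_t−z̄)(z_{t+2}−z̄) = 44.3469
γ_2 = 44.3469 / 7 = 6.335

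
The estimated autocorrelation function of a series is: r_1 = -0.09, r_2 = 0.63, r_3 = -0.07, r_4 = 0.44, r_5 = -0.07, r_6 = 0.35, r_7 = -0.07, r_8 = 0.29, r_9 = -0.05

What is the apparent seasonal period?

2

The largest autocorrelation is r_2 = 0.63, with weaker echoes at lags 4 (0.44), 6 (0.35) and 8 (0.29); the remaining lags stay at or below -0.05.
The dominant spike at lag 2 indicates a seasonal period of 2.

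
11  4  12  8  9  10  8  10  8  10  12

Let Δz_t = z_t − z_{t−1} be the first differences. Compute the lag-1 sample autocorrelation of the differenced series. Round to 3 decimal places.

-0.673

First differences Δz: -7, 8, -4, 1, 1, -2, 2, -2, 2, 2
Mean of differences = 0.1000
Numerator Σ(Δz_t−Δz̄)(Δz_{t+1}−Δz̄) = -101.6100
Denominator Σ(Δz_t−Δz̄)² = 150.9000
r_1(Δz) = -101.6100 / 150.9000 = -0.673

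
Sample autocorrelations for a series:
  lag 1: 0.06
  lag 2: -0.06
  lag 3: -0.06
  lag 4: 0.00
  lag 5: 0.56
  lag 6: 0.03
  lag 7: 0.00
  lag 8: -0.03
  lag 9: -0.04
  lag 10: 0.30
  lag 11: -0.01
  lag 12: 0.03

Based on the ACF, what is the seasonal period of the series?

The largest autocorrelation is r_5 = 0.56, with a weaker echo at lag 10 (0.30); the remaining lags stay at or below 0.06.
The dominant spike at lag 5 indicates a seasonal period of 5.

5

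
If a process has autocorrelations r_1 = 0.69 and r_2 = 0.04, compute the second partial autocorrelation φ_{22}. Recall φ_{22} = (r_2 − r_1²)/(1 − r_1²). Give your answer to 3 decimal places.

-0.832

φ_{22} = (r_2 − r_1²) / (1 − r_1²)
r_1² = (0.69)² = 0.4761
Numerator = 0.04 − 0.4761 = -0.4361; denominator = 1 − 0.4761 = 0.5239
φ_{22} = -0.4361 / 0.5239 = -0.832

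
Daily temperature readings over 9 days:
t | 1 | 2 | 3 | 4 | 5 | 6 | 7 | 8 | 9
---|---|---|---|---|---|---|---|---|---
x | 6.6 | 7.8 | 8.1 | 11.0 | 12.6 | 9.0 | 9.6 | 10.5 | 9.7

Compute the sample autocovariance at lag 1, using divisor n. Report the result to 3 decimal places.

Mean x̄ = (6.6 + 7.8 + 8.1 + 11.0 + 12.6 + 9.0 + 9.6 + 10.5 + 9.7)/9 = 9.4333
Σ_{t=1}^{8}(x_t−x̄)(x_{t+1}−x̄) = 8.6956
γ_1 = 8.6956 / 9 = 0.966

0.966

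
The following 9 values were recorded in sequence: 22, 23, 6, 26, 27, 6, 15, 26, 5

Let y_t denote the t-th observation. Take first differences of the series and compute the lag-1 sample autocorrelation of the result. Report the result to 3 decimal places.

First differences Δy: 1, -17, 20, 1, -21, 9, 11, -21
Mean of differences = -2.1250
Numerator Σ(Δy_t−Δȳ)(Δy_{t+1}−Δȳ) = -677.1406
Denominator Σ(Δy_t−Δȳ)² = 1738.8750
r_1(Δy) = -677.1406 / 1738.8750 = -0.389

-0.389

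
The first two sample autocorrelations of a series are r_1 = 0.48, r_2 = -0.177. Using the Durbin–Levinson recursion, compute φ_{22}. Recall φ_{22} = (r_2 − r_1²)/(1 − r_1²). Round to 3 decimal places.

φ_{22} = (r_2 − r_1²) / (1 − r_1²)
r_1² = (0.48)² = 0.2304
Numerator = -0.177 − 0.2304 = -0.4074; denominator = 1 − 0.2304 = 0.7696
φ_{22} = -0.4074 / 0.7696 = -0.529

-0.529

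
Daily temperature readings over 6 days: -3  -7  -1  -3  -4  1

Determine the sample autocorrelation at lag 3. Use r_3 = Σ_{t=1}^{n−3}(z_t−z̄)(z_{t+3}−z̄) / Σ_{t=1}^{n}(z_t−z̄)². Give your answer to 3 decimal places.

Mean z̄ = (-3 − 7 − 1 − 3 − 4 + 1)/6 = -2.8333
Deviations from mean: -0.1667, -4.1667, 1.8333, -0.1667, -1.1667, 3.8333
Numerator Σ_{t=1}^{3}(z_t−z̄)(z_{t+3}−z̄) = 11.9167
Denominator Σ(z_t−z̄)² = 36.8333
r_3 = 11.9167 / 36.8333 = 0.324

0.324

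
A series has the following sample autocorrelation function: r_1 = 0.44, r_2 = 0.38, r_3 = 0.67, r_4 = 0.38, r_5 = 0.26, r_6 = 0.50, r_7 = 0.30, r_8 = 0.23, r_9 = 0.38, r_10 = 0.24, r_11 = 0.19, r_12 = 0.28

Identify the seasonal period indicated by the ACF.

The largest autocorrelation is r_3 = 0.67, with a weaker echo at lag 6 (0.50); the remaining lags stay at or below 0.44. The elevated value at lag 1 (0.44), dropping to 0.38 at lag 2, reflects decaying short-term dependence rather than seasonality.
The dominant spike at lag 3 indicates a seasonal period of 3.

3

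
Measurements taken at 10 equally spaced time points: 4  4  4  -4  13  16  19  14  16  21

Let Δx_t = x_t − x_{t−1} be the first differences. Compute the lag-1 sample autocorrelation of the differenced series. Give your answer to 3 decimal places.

First differences Δx: 0, 0, -8, 17, 3, 3, -5, 2, 5
Mean of differences = 1.8889
Numerator Σ(Δx_t−Δx̄)(Δx_{t+1}−Δx̄) = -117.2346
Denominator Σ(Δx_t−Δx̄)² = 392.8889
r_1(Δx) = -117.2346 / 392.8889 = -0.298

-0.298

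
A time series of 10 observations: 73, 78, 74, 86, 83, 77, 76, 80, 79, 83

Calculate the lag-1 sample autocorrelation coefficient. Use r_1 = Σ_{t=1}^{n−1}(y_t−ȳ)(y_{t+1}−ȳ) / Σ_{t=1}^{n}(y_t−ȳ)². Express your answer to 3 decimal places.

-0.006

Mean ȳ = (73 + 78 + 74 + 86 + 83 + 77 + 76 + 80 + 79 + 83)/10 = 78.9000
Numerator Σ_{t=1}^{9}(y_t−ȳ)(y_{t+1}−ȳ) = -0.9100
Denominator Σ(y_t−ȳ)² = 156.9000
r_1 = -0.9100 / 156.9000 = -0.006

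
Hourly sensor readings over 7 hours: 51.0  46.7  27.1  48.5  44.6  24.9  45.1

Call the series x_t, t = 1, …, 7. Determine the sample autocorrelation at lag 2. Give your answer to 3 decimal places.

-0.376

Mean x̄ = (51.0 + 46.7 + 27.1 + 48.5 + 44.6 + 24.9 + 45.1)/7 = 41.1286
Numerator Σ_{t=1}^{5}(x_t−x̄)(x_{t+2}−x̄) = -251.9531
Denominator Σ(x_t−x̄)² = 670.8143
r_2 = -251.9531 / 670.8143 = -0.376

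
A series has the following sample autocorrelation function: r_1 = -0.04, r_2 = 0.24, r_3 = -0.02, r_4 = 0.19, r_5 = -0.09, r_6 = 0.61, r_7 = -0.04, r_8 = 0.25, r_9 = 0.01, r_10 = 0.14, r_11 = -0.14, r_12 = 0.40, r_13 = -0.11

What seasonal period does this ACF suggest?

6

The largest autocorrelation is r_6 = 0.61, with a weaker echo at lag 12 (0.40); the remaining lags stay at or below 0.25.
The dominant spike at lag 6 indicates a seasonal period of 6.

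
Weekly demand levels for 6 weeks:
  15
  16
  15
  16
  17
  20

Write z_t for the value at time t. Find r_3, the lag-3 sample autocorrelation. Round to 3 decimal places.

-0.271

Mean z̄ = (15 + 16 + 15 + 16 + 17 + 20)/6 = 16.5000
Deviations from mean: -1.5000, -0.5000, -1.5000, -0.5000, 0.5000, 3.5000
Σ(z_t−z̄)(z_{t+3}−z̄) = (0.7500) + (-0.2500) + (-5.2500) = -4.7500
Denominator Σ(z_t−z̄)² = 17.5000
r_3 = -4.7500 / 17.5000 = -0.271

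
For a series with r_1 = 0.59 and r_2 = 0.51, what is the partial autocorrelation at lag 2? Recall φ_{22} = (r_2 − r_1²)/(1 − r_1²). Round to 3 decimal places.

φ_{22} = (r_2 − r_1²) / (1 − r_1²)
r_1² = (0.59)² = 0.3481
Numerator = 0.51 − 0.3481 = 0.1619; denominator = 1 − 0.3481 = 0.6519
φ_{22} = 0.1619 / 0.6519 = 0.248

0.248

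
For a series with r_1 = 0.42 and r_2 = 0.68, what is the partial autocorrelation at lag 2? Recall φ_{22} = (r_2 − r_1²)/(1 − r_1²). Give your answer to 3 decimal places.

φ_{22} = (r_2 − r_1²) / (1 − r_1²)
r_1² = (0.42)² = 0.1764
Numerator = 0.68 − 0.1764 = 0.5036; denominator = 1 − 0.1764 = 0.8236
φ_{22} = 0.5036 / 0.8236 = 0.611

0.611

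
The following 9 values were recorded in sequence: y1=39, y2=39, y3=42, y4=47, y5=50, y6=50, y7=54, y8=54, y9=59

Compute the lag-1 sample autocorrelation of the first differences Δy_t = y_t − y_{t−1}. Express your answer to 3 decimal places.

First differences Δy: 0, 3, 5, 3, 0, 4, 0, 5
Mean of differences = 2.5000
Numerator Σ(Δy_t−Δȳ)(Δy_{t+1}−Δȳ) = -13.7500
Denominator Σ(Δy_t−Δȳ)² = 34.0000
r_1(Δy) = -13.7500 / 34.0000 = -0.404

-0.404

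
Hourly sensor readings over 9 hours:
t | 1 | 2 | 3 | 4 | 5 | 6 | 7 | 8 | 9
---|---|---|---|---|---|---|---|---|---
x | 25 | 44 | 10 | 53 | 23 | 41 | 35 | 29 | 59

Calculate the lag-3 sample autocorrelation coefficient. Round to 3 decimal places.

-0.119

Mean x̄ = (25 + 44 + 10 + 53 + 23 + 41 + 35 + 29 + 59)/9 = 35.4444
Σ(x_t−x̄)(x_{t+3}−x̄) = (-183.3580) + (-106.4691) + (-141.3580) + (-7.8025) + (80.1975) + (130.8642) = -227.9259
Denominator Σ(x_t−x̄)² = 1920.2222
r_3 = -227.9259 / 1920.2222 = -0.119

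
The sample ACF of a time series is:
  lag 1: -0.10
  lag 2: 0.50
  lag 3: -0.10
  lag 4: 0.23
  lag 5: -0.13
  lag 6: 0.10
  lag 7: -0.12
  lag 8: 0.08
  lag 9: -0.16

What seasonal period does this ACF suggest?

2

The largest autocorrelation is r_2 = 0.50, with a weaker echo at lag 4 (0.23); the remaining lags stay at or below 0.10.
The dominant spike at lag 2 indicates a seasonal period of 2.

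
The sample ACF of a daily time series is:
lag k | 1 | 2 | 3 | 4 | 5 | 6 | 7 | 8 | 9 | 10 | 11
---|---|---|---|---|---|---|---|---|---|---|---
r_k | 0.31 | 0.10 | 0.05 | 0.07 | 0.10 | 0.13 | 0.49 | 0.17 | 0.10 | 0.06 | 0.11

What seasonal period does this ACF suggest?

The largest autocorrelation is r_7 = 0.49; the remaining lags stay at or below 0.31. The elevated value at lag 1 (0.31), dropping to 0.10 at lag 2, reflects decaying short-term dependence rather than seasonality.
The dominant spike at lag 7 indicates a seasonal period of 7.

7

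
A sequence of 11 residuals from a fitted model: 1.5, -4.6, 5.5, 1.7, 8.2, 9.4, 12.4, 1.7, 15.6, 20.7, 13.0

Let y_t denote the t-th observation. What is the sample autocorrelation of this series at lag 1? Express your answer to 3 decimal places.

Mean ȳ = (1.5 − 4.6 + 5.5 + 1.7 + 8.2 + 9.4 + 12.4 + 1.7 + 15.6 + 20.7 + 13.0)/11 = 7.7364
Numerator Σ_{t=1}^{10}(y_t−ȳ)(y_{t+1}−ȳ) = 218.3114
Denominator Σ(y_t−ȳ)² = 551.2855
r_1 = 218.3114 / 551.2855 = 0.396

0.396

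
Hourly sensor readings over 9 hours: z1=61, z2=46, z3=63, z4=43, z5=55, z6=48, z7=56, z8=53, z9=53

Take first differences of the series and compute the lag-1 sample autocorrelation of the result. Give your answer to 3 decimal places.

-0.847

First differences Δz: -15, 17, -20, 12, -7, 8, -3, 0
Mean of differences = -1.0000
Numerator Σ(Δz_t−Δz̄)(Δz_{t+1}−Δz̄) = -993.0000
Denominator Σ(Δz_t−Δz̄)² = 1172.0000
r_1(Δz) = -993.0000 / 1172.0000 = -0.847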